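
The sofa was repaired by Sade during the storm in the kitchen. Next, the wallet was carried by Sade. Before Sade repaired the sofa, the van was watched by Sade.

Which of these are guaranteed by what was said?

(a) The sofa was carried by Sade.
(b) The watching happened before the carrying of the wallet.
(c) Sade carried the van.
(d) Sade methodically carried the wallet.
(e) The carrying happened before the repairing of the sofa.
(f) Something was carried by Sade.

(b), (f)

(a) Not entailed — Sade carried the wallet, not the sofa; the sofa belongs to the repairing event.
(b) Entailed — the narrative places the watching before the carrying.
(c) Not entailed — Sade carried the wallet, not the van; the van belongs to the watching event.
(d) Not entailed — 'methodically' adds information not in the original event.
(e) Not entailed — the narrative places the repairing before the carrying, not after.
(f) Entailed — this follows by dropping conjuncts from the carrying event's description.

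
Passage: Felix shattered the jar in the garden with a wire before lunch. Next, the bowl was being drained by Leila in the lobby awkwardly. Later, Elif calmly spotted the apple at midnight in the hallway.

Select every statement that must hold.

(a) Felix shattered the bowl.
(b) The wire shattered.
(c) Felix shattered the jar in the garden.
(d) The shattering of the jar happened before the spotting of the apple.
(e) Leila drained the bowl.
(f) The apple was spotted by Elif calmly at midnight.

(a) Not entailed — Felix shattered the jar, not the bowl; the bowl belongs to the draining event.
(b) Not entailed — the jar is what shattered, not the wire.
(c) Entailed — dropping 'with a wire', 'before lunch' leaves a sub-description the original still satisfies.
(d) Entailed — the narrative places the shattering before the spotting.
(e) Not entailed — 'was draining' is progressive on an accomplishment; it does not entail the completed 'drained'.
(f) Entailed — dropping 'in the hallway' leaves a sub-description the original still satisfies.

(c), (d), (f)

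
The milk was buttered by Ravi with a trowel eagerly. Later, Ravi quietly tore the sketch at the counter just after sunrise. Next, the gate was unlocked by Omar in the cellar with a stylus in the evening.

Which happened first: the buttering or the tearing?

The connectives place the buttering before the tearing.

the buttering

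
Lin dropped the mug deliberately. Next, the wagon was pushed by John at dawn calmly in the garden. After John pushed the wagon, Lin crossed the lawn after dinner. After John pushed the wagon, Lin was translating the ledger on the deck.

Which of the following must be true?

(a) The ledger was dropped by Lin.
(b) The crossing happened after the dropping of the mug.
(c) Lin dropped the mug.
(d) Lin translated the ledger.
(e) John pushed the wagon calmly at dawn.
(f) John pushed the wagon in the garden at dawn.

(a) Not entailed — Lin dropped the mug, not the ledger; the ledger belongs to the translating event.
(b) Entailed — the narrative places the dropping before the crossing.
(c) Entailed — the original entails any weakening of itself; this just drops 'deliberately'.
(d) Not entailed — 'was translating' is progressive on an accomplishment; it does not entail the completed 'translated'.
(e) Entailed — this follows by dropping conjuncts from the pushing event's description.
(f) Entailed — this follows by dropping conjuncts from the pushing event's description.

(b), (c), (e), (f)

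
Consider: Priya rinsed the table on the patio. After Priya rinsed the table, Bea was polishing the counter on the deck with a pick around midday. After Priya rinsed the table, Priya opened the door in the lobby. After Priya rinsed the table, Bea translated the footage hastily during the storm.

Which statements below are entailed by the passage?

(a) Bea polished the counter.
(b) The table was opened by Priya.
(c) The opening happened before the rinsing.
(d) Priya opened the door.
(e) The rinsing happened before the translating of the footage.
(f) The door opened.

(a), (d), (e), (f)

(a) Entailed — 'polish' is an activity; 'was polishing' entails that some polishing happened, so 'polished' holds.
(b) Not entailed — Priya opened the door, not the table; the table belongs to the rinsing event.
(c) Not entailed — the narrative places the rinsing before the opening, not after.
(d) Entailed — this follows by dropping conjuncts from the opening event's description.
(e) Entailed — the narrative places the rinsing before the translating.
(f) Entailed — 'Priya opened the door' is causative; it entails the inchoative 'the door opened'.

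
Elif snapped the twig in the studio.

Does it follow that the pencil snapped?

Nothing is said about any pencil; only the twig is affected.

no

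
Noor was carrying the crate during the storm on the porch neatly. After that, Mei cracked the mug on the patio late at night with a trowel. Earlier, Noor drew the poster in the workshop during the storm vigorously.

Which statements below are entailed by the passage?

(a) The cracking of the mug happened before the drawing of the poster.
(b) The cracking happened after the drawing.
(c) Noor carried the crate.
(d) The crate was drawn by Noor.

(b), (c)

(a) Not entailed — the narrative places the drawing before the cracking, not after.
(b) Entailed — the narrative places the drawing before the cracking.
(c) Entailed — 'carry' is an activity; 'was carrying' entails that some carrying happened, so 'carried' holds.
(d) Not entailed — Noor drew the poster, not the crate; the crate belongs to the carrying event.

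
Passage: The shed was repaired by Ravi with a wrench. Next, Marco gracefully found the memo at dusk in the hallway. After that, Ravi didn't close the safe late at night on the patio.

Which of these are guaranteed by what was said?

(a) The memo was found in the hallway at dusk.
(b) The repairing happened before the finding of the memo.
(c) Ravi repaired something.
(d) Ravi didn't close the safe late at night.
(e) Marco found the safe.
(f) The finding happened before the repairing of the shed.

(a) Entailed — this follows by dropping conjuncts from the finding event's description.
(b) Entailed — the narrative places the repairing before the finding.
(c) Entailed — this follows by dropping conjuncts from the repairing event's description.
(d) Not entailed — dropping 'on the patio' under negation is not valid — the original leaves open that Ravi closed the safe some other way.
(e) Not entailed — Marco found the memo, not the safe; the safe belongs to the closing event.
(f) Not entailed — the narrative places the repairing before the finding, not after.

(a), (b), (c)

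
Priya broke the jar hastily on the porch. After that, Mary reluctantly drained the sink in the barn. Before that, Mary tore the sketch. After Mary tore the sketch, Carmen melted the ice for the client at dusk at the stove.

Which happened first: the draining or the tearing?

The connectives place the tearing before the draining.

the tearing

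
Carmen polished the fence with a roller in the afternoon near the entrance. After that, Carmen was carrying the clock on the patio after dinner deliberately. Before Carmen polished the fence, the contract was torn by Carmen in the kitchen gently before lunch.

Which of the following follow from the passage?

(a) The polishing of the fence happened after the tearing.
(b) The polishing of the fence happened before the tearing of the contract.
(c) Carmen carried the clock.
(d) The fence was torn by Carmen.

(a), (c)

(a) Entailed — the narrative places the tearing before the polishing.
(b) Not entailed — the narrative places the tearing before the polishing, not after.
(c) Entailed — 'carry' is an activity; 'was carrying' entails that some carrying happened, so 'carried' holds.
(d) Not entailed — Carmen tore the contract, not the fence; the fence belongs to the polishing event.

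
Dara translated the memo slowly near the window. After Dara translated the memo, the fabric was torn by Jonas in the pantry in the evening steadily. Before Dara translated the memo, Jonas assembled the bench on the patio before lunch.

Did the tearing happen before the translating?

no

The narrative orders the translating before the tearing.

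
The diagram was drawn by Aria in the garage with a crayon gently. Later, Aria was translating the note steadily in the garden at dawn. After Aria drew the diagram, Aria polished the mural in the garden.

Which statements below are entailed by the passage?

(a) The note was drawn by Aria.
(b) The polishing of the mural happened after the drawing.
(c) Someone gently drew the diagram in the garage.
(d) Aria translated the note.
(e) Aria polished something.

(a) Not entailed — Aria drew the diagram, not the note; the note belongs to the translating event.
(b) Entailed — the narrative places the drawing before the polishing.
(c) Entailed — the original entails any weakening of itself; this just drops 'with a crayon' and generalizes the agent.
(d) Not entailed — 'was translating' is progressive on an accomplishment; it does not entail the completed 'translated'.
(e) Entailed — dropping 'in the garden' and generalizing the patient leaves a sub-description the original still satisfies.

(b), (c), (e)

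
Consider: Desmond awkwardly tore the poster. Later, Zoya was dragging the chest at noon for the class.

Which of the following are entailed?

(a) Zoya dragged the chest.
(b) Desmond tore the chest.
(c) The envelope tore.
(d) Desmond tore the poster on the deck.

(a)

(a) Entailed — 'drag' is an activity; 'was dragging' entails that some dragging happened, so 'dragged' holds.
(b) Not entailed — Desmond tore the poster, not the chest; the chest belongs to the dragging event.
(c) Not entailed — the poster is what tore, not the envelope.
(d) Not entailed — 'on the deck' adds information not in the original event.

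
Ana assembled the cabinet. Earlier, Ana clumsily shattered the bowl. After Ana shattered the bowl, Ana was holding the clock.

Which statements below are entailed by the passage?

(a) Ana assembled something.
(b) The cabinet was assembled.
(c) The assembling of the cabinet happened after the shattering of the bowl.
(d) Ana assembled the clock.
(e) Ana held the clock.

(a), (b), (c), (e)

(a) Entailed — the original entails any weakening of itself; this just generalizes the patient.
(b) Entailed — this follows by dropping conjuncts from the assembling event's description.
(c) Entailed — the narrative places the shattering before the assembling.
(d) Not entailed — Ana assembled the cabinet, not the clock; the clock belongs to the holding event.
(e) Entailed — 'hold' is an activity; 'was holding' entails that some holding happened, so 'held' holds.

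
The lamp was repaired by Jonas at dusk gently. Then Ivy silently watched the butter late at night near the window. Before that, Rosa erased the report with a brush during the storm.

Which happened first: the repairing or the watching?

the repairing

The connectives place the repairing before the watching.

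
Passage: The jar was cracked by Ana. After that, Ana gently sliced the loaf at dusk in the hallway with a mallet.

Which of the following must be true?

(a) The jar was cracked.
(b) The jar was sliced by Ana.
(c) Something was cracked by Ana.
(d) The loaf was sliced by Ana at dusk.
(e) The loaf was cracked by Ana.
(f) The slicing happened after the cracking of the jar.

(a), (c), (d), (f)

(a) Entailed — generalizing the agent leaves a sub-description the original still satisfies.
(b) Not entailed — Ana sliced the loaf, not the jar; the jar belongs to the cracking event.
(c) Entailed — generalizing the patient leaves a sub-description the original still satisfies.
(d) Entailed — every conjunct here is already in the original slicing event.
(e) Not entailed — Ana cracked the jar, not the loaf; the loaf belongs to the slicing event.
(f) Entailed — the narrative places the cracking before the slicing.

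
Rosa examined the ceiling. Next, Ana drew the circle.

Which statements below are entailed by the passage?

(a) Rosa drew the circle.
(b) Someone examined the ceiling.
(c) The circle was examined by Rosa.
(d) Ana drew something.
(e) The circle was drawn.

(b), (d), (e)

(a) Not entailed — the passage has Ana drawing the circle, not Rosa.
(b) Entailed — the original entails any weakening of itself; this just generalizes the agent.
(c) Not entailed — Rosa examined the ceiling, not the circle; the circle belongs to the drawing event.
(d) Entailed — generalizing the patient leaves a sub-description the original still satisfies.
(e) Entailed — every conjunct here is already in the original drawing event.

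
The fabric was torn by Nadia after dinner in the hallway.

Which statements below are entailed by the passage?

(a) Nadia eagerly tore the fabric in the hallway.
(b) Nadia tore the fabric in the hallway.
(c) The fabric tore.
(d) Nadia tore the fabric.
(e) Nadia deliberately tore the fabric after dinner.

(b), (c), (d)

(a) Not entailed — 'eagerly' adds information not in the original event.
(b) Entailed — every conjunct here is already in the original tearing event.
(c) Entailed — 'Nadia tore the fabric' is causative; it entails the inchoative 'the fabric tore'.
(d) Entailed — every conjunct here is already in the original tearing event.
(e) Not entailed — 'deliberately' adds information not in the original event.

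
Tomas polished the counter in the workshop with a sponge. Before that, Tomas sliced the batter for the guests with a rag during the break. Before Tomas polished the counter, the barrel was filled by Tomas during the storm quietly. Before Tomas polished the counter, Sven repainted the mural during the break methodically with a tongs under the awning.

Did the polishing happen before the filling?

The narrative orders the filling before the polishing.

no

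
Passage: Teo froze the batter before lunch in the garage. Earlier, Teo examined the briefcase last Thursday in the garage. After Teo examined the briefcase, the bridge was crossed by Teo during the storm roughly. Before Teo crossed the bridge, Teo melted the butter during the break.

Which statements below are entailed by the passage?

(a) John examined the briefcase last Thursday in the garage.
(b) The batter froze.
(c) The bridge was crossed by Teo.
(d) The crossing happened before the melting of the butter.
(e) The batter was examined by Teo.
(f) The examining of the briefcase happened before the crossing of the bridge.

(a) Not entailed — the passage has Teo examining the briefcase, not John.
(b) Entailed — 'Teo froze the batter' is causative; it entails the inchoative 'the batter froze'.
(c) Entailed — the original entails any weakening of itself; this just drops 'roughly', 'during the storm'.
(d) Not entailed — the narrative places the melting before the crossing, not after.
(e) Not entailed — Teo examined the briefcase, not the batter; the batter belongs to the freezing event.
(f) Entailed — the narrative places the examining before the crossing.

(b), (c), (f)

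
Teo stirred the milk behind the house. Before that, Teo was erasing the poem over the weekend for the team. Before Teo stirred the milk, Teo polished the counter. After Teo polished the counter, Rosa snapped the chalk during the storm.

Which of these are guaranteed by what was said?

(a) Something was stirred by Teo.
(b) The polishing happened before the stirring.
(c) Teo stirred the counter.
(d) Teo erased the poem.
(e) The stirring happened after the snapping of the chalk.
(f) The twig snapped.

(a) Entailed — the original entails any weakening of itself; this just drops 'behind the house' and generalizes the patient.
(b) Entailed — the narrative places the polishing before the stirring.
(c) Not entailed — Teo stirred the milk, not the counter; the counter belongs to the polishing event.
(d) Not entailed — 'was erasing' is progressive on an accomplishment; it does not entail the completed 'erased'.
(e) Not entailed — the narrative doesn't order the snapping relative to the stirring.
(f) Not entailed — the chalk is what snapped, not the twig.

(a), (b)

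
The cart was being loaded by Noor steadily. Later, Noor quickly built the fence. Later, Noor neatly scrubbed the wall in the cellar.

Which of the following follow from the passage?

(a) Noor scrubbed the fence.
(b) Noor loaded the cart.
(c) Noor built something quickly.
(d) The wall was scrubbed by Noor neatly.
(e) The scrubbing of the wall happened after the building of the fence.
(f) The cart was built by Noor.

(a) Not entailed — Noor scrubbed the wall, not the fence; the fence belongs to the building event.
(b) Not entailed — 'was loading' is progressive on an accomplishment; it does not entail the completed 'loaded'.
(c) Entailed — generalizing the patient leaves a sub-description the original still satisfies.
(d) Entailed — the original entails any weakening of itself; this just drops 'in the cellar'.
(e) Entailed — the narrative places the building before the scrubbing.
(f) Not entailed — Noor built the fence, not the cart; the cart belongs to the loading event.

(c), (d), (e)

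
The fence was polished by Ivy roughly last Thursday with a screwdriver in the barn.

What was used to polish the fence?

a screwdriver

'with a screwdriver' marks the instrument of the polishing event.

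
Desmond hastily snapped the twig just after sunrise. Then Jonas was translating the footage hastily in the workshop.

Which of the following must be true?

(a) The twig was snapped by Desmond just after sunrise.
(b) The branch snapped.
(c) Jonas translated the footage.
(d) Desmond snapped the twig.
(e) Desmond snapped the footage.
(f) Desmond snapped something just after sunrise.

(a), (d), (f)

(a) Entailed — this follows by dropping conjuncts from the snapping event's description.
(b) Not entailed — the twig is what snapped, not the branch.
(c) Not entailed — 'was translating' is progressive on an accomplishment; it does not entail the completed 'translated'.
(d) Entailed — dropping 'hastily', 'just after sunrise' leaves a sub-description the original still satisfies.
(e) Not entailed — Desmond snapped the twig, not the footage; the footage belongs to the translating event.
(f) Entailed — this follows by dropping conjuncts from the snapping event's description.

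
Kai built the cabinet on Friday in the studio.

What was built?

the cabinet

'the cabinet' marks the patient of the building event.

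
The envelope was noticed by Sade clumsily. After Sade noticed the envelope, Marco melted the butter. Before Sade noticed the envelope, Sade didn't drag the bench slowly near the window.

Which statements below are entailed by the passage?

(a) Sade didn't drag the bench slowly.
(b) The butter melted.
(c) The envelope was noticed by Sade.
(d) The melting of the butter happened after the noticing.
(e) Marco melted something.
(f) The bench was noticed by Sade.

(b), (c), (d), (e)

(a) Not entailed — dropping 'near the window' under negation is not valid — the original leaves open that Sade dragged the bench some other way.
(b) Entailed — 'Marco melted the butter' is causative; it entails the inchoative 'the butter melted'.
(c) Entailed — this follows by dropping conjuncts from the noticing event's description.
(d) Entailed — the narrative places the noticing before the melting.
(e) Entailed — generalizing the patient leaves a sub-description the original still satisfies.
(f) Not entailed — Sade noticed the envelope, not the bench; the bench belongs to the dragging event.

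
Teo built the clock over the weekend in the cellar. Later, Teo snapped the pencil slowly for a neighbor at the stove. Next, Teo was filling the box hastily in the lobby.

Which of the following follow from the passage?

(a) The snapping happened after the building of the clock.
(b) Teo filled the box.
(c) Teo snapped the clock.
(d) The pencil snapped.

(a) Entailed — the narrative places the building before the snapping.
(b) Not entailed — 'was filling' is progressive on an accomplishment; it does not entail the completed 'filled'.
(c) Not entailed — Teo snapped the pencil, not the clock; the clock belongs to the building event.
(d) Entailed — 'Teo snapped the pencil' is causative; it entails the inchoative 'the pencil snapped'.

(a), (d)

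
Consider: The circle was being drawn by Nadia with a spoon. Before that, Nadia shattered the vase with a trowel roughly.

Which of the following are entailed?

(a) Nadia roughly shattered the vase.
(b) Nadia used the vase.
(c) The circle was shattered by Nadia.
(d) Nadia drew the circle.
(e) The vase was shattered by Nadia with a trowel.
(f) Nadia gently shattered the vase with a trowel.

(a) Entailed — this follows by dropping conjuncts from the shattering event's description.
(b) Not entailed — the vase is the patient, not an instrument — Nadia used a trowel.
(c) Not entailed — Nadia shattered the vase, not the circle; the circle belongs to the drawing event.
(d) Not entailed — 'was drawing' is progressive on an accomplishment; it does not entail the completed 'drew'.
(e) Entailed — dropping 'roughly' leaves a sub-description the original still satisfies.
(f) Not entailed — 'gently' adds a manner not in (and inconsistent with) the original.

(a), (e)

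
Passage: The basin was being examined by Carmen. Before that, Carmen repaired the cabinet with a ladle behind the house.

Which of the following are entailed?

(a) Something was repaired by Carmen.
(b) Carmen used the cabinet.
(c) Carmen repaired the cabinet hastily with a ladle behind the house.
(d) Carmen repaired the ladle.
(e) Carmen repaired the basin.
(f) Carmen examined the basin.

(a) Entailed — dropping 'with a ladle', 'behind the house' and generalizing the patient leaves a sub-description the original still satisfies.
(b) Not entailed — the cabinet is the patient, not an instrument — Carmen used a ladle.
(c) Not entailed — 'hastily' adds information not in the original event.
(d) Not entailed — the ladle is the instrument, not what was repaired.
(e) Not entailed — Carmen repaired the cabinet, not the basin; the basin belongs to the examining event.
(f) Entailed — 'examine' is an activity; 'was examining' entails that some examining happened, so 'examined' holds.

(a), (f)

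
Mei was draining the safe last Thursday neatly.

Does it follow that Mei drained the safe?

no

'was draining' is progressive; for an accomplishment like 'drain the safe', it doesn't entail completion.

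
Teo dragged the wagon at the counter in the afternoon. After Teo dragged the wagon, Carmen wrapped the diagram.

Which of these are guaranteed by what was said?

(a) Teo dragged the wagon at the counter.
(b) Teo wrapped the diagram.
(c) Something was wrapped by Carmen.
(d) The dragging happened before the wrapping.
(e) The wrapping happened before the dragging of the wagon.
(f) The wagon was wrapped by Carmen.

(a) Entailed — the original entails any weakening of itself; this just drops 'in the afternoon'.
(b) Not entailed — the passage has Carmen wrapping the diagram, not Teo.
(c) Entailed — the original entails any weakening of itself; this just generalizes the patient.
(d) Entailed — the narrative places the dragging before the wrapping.
(e) Not entailed — the narrative places the dragging before the wrapping, not after.
(f) Not entailed — Carmen wrapped the diagram, not the wagon; the wagon belongs to the dragging event.

(a), (c), (d)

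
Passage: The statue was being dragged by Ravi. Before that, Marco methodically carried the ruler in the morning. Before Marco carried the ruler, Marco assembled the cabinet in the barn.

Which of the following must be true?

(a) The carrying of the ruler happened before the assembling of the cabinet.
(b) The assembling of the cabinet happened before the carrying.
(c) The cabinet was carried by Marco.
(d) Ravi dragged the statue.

(b), (d)

(a) Not entailed — the narrative places the assembling before the carrying, not after.
(b) Entailed — the narrative places the assembling before the carrying.
(c) Not entailed — Marco carried the ruler, not the cabinet; the cabinet belongs to the assembling event.
(d) Entailed — 'drag' is an activity; 'was dragging' entails that some dragging happened, so 'dragged' holds.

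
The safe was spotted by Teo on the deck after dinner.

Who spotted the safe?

Teo

'Teo' marks the agent of the spotting event.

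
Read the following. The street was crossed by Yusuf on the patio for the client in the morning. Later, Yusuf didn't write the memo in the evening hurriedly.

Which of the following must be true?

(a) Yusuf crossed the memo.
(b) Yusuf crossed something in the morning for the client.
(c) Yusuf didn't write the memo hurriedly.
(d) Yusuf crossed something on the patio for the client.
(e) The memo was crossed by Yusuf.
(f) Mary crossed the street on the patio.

(a) Not entailed — Yusuf crossed the street, not the memo; the memo belongs to the writing event.
(b) Entailed — the original entails any weakening of itself; this just drops 'on the patio' and generalizes the patient.
(c) Not entailed — dropping 'in the evening' under negation is not valid — the original leaves open that Yusuf wrote the memo some other way.
(d) Entailed — every conjunct here is already in the original crossing event.
(e) Not entailed — Yusuf crossed the street, not the memo; the memo belongs to the writing event.
(f) Not entailed — the passage has Yusuf crossing the street, not Mary.

(b), (d)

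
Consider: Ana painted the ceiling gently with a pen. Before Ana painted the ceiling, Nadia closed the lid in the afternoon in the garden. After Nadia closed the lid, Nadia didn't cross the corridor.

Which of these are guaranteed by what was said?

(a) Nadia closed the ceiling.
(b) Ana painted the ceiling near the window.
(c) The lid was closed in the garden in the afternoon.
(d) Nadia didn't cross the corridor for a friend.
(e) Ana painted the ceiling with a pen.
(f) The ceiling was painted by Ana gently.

(c), (d), (e), (f)

(a) Not entailed — Nadia closed the lid, not the ceiling; the ceiling belongs to the painting event.
(b) Not entailed — 'near the window' adds information not in the original event.
(c) Entailed — generalizing the agent leaves a sub-description the original still satisfies.
(d) Entailed — under negation, adding a further restriction is entailed: if no such crossing event occurred, none occurred for a friend either.
(e) Entailed — the original entails any weakening of itself; this just drops 'gently'.
(f) Entailed — the original entails any weakening of itself; this just drops 'with a pen'.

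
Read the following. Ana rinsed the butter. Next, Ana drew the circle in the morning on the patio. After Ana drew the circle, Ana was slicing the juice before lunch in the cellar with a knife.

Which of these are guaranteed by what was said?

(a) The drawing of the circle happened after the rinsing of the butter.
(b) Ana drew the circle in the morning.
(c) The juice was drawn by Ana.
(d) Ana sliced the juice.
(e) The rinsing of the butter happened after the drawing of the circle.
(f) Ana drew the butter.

(a) Entailed — the narrative places the rinsing before the drawing.
(b) Entailed — this follows by dropping conjuncts from the drawing event's description.
(c) Not entailed — Ana drew the circle, not the juice; the juice belongs to the slicing event.
(d) Not entailed — 'was slicing' is progressive on an accomplishment; it does not entail the completed 'sliced'.
(e) Not entailed — the narrative places the rinsing before the drawing, not after.
(f) Not entailed — Ana drew the circle, not the butter; the butter belongs to the rinsing event.

(a), (b)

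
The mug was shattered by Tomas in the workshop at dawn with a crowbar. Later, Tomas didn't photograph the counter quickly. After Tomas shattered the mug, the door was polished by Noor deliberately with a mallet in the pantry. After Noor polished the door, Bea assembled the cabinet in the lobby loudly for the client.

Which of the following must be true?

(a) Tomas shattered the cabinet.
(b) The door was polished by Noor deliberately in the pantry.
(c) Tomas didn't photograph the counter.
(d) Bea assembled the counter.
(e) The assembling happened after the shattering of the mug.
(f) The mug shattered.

(a) Not entailed — Tomas shattered the mug, not the cabinet; the cabinet belongs to the assembling event.
(b) Entailed — this follows by dropping conjuncts from the polishing event's description.
(c) Not entailed — dropping 'quickly' under negation is not valid — the original leaves open that Tomas photographed the counter some other way.
(d) Not entailed — Bea assembled the cabinet, not the counter; the counter belongs to the photographing event.
(e) Entailed — the narrative places the shattering before the assembling.
(f) Entailed — 'Tomas shattered the mug' is causative; it entails the inchoative 'the mug shattered'.

(b), (e), (f)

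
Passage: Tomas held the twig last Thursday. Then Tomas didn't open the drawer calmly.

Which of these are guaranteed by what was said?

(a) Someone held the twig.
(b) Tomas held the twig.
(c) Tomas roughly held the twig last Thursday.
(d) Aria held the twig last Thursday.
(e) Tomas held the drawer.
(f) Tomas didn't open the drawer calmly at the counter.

(a), (b), (f)

(a) Entailed — the original entails any weakening of itself; this just drops 'last Thursday' and generalizes the agent.
(b) Entailed — this follows by dropping conjuncts from the holding event's description.
(c) Not entailed — 'roughly' adds information not in the original event.
(d) Not entailed — the passage has Tomas holding the twig, not Aria.
(e) Not entailed — Tomas held the twig, not the drawer; the drawer belongs to the opening event.
(f) Entailed — under negation, adding a further restriction is entailed: if no such opening event occurred, none occurred at the counter either.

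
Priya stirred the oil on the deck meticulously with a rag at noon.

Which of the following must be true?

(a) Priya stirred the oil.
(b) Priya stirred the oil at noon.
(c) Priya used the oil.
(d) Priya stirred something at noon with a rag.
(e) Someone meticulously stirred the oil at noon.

(a) Entailed — every conjunct here is already in the original stirring event.
(b) Entailed — dropping 'with a rag', 'on the deck', 'meticulously' leaves a sub-description the original still satisfies.
(c) Not entailed — the oil is the patient, not an instrument — Priya used a rag.
(d) Entailed — the original entails any weakening of itself; this just drops 'on the deck', 'meticulously' and generalizes the patient.
(e) Entailed — every conjunct here is already in the original stirring event.

(a), (b), (d), (e)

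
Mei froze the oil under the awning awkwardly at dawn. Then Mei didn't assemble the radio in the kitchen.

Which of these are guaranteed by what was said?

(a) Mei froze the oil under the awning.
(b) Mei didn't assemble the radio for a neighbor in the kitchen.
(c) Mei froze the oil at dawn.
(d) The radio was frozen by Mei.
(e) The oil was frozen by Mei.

(a), (b), (c), (e)

(a) Entailed — this follows by dropping conjuncts from the freezing event's description.
(b) Entailed — under negation, adding a further restriction is entailed: if no such assembling event occurred, none occurred for a neighbor either.
(c) Entailed — the original entails any weakening of itself; this just drops 'awkwardly', 'under the awning'.
(d) Not entailed — Mei froze the oil, not the radio; the radio belongs to the assembling event.
(e) Entailed — every conjunct here is already in the original freezing event.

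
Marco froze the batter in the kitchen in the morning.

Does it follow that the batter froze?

'Marco froze the batter' is the causative; it entails the inchoative 'the batter froze'.

yes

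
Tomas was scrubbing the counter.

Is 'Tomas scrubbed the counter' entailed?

yes

'scrub' is atelic; if Tomas was scrubbing the counter, then Tomas scrubbed the counter (for some time).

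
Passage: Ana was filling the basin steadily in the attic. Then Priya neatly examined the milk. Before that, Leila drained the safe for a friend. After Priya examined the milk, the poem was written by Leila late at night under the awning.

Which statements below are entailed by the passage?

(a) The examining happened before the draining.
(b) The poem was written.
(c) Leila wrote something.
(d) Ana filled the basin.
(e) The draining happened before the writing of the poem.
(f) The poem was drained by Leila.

(a) Not entailed — the narrative places the draining before the examining, not after.
(b) Entailed — dropping 'late at night', 'under the awning' and generalizing the agent leaves a sub-description the original still satisfies.
(c) Entailed — every conjunct here is already in the original writing event.
(d) Not entailed — 'was filling' is progressive on an accomplishment; it does not entail the completed 'filled'.
(e) Entailed — the narrative places the draining before the writing.
(f) Not entailed — Leila drained the safe, not the poem; the poem belongs to the writing event.

(b), (c), (e)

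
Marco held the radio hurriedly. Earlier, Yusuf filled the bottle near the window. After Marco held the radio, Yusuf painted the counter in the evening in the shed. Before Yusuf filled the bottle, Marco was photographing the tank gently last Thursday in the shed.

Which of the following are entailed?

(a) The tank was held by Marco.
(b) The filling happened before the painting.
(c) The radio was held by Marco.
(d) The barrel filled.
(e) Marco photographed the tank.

(a) Not entailed — Marco held the radio, not the tank; the tank belongs to the photographing event.
(b) Entailed — the narrative places the filling before the painting.
(c) Entailed — the original entails any weakening of itself; this just drops 'hurriedly'.
(d) Not entailed — the bottle is what filled, not the barrel.
(e) Not entailed — 'was photographing' is progressive on an accomplishment; it does not entail the completed 'photographed'.

(b), (c)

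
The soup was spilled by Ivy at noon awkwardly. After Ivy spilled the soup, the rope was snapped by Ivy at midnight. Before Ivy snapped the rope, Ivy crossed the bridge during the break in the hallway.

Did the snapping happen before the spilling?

The narrative orders the spilling before the snapping.

no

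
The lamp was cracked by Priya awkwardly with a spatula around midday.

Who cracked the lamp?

Priya

'Priya' marks the agent of the cracking event.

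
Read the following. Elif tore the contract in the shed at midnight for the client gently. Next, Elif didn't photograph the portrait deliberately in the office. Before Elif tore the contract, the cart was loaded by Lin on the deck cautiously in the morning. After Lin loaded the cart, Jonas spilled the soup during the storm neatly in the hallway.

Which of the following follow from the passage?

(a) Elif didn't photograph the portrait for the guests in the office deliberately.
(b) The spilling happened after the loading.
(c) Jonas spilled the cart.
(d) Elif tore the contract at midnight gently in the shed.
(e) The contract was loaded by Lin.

(a), (b), (d)

(a) Entailed — under negation, adding a further restriction is entailed: if no such photographing event occurred, none occurred for the guests either.
(b) Entailed — the narrative places the loading before the spilling.
(c) Not entailed — Jonas spilled the soup, not the cart; the cart belongs to the loading event.
(d) Entailed — the original entails any weakening of itself; this just drops 'for the client'.
(e) Not entailed — Lin loaded the cart, not the contract; the contract belongs to the tearing event.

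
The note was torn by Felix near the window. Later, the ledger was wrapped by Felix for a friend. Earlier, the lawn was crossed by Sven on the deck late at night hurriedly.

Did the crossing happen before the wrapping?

The narrative orders the crossing before the wrapping.

yes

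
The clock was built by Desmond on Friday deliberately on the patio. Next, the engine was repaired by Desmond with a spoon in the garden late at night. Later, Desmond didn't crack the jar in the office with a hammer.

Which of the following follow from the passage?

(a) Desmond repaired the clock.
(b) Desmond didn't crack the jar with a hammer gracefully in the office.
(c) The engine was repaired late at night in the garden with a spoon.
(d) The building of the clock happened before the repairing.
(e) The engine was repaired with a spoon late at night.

(b), (c), (d), (e)

(a) Not entailed — Desmond repaired the engine, not the clock; the clock belongs to the building event.
(b) Entailed — under negation, adding a further restriction is entailed: if no such cracking event occurred, none occurred gracefully either.
(c) Entailed — the original entails any weakening of itself; this just generalizes the agent.
(d) Entailed — the narrative places the building before the repairing.
(e) Entailed — the original entails any weakening of itself; this just drops 'in the garden' and generalizes the agent.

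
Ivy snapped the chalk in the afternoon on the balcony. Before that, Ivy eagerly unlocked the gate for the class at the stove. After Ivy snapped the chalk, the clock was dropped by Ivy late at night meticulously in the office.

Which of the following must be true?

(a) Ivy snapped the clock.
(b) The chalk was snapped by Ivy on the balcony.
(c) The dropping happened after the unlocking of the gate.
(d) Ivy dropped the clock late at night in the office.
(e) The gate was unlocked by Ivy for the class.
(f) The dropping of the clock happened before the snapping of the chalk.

(b), (c), (d), (e)

(a) Not entailed — Ivy snapped the chalk, not the clock; the clock belongs to the dropping event.
(b) Entailed — dropping 'in the afternoon' leaves a sub-description the original still satisfies.
(c) Entailed — the narrative places the unlocking before the dropping.
(d) Entailed — every conjunct here is already in the original dropping event.
(e) Entailed — every conjunct here is already in the original unlocking event.
(f) Not entailed — the narrative places the snapping before the dropping, not after.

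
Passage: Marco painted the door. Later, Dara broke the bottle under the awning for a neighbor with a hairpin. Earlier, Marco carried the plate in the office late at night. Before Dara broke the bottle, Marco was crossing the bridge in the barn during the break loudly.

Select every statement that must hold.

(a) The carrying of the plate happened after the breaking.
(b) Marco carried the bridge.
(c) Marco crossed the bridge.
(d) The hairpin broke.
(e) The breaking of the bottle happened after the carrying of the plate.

(a) Not entailed — the narrative places the carrying before the breaking, not after.
(b) Not entailed — Marco carried the plate, not the bridge; the bridge belongs to the crossing event.
(c) Not entailed — 'was crossing' is progressive on an accomplishment; it does not entail the completed 'crossed'.
(d) Not entailed — the bottle is what broke, not the hairpin.
(e) Entailed — the narrative places the carrying before the breaking.

(e)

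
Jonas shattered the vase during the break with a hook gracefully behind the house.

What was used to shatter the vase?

'with a hook' marks the instrument of the shattering event.

a hook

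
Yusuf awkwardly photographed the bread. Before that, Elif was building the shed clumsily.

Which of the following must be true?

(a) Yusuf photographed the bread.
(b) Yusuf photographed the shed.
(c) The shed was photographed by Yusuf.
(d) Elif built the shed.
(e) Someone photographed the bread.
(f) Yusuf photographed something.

(a) Entailed — dropping 'awkwardly' leaves a sub-description the original still satisfies.
(b) Not entailed — Yusuf photographed the bread, not the shed; the shed belongs to the building event.
(c) Not entailed — Yusuf photographed the bread, not the shed; the shed belongs to the building event.
(d) Not entailed — 'was building' is progressive on an accomplishment; it does not entail the completed 'built'.
(e) Entailed — the original entails any weakening of itself; this just drops 'awkwardly' and generalizes the agent.
(f) Entailed — dropping 'awkwardly' and generalizing the patient leaves a sub-description the original still satisfies.

(a), (e), (f)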